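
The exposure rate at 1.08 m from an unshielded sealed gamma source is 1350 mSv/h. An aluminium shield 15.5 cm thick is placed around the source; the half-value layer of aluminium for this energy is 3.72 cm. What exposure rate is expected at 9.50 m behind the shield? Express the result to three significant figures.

Distance alone: 1350 × (1.08/9.50)² = 1350 × 0.01292 = 17.44 mSv/h.
Shield: 15.5/3.72 = 4.167 half-value layers → attenuation 2^(−4.167) = 0.05567.
Combined: 17.44 × 0.05567 = 0.9709 mSv/h.

0.971 mSv/h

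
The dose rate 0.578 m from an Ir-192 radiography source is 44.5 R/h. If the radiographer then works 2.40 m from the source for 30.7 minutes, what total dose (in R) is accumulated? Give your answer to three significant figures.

1.32 R

Intensity scales as (d₁/d₂)², so rate at 2.40 m:
(0.578/2.40)² = 0.05800, so 44.5 × 0.05800 = 2.581 R/h.
Dose = rate × time = 2.581 R/h × 0.5117 h = 1.321 R.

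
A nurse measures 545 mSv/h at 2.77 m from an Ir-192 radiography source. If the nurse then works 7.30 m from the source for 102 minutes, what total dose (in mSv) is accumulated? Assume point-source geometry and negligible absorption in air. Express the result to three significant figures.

Using I₁d₁² = I₂d₂², rate at 7.30 m:
545 × (2.77/7.30)² = 545 × 0.1440 = 78.48 mSv/h.
Dose = rate × time = 78.48 mSv/h × 1.700 h = 133.4 mSv.

133 mSv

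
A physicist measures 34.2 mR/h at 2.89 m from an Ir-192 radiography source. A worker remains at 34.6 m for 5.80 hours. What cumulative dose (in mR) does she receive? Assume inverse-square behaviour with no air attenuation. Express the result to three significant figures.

1.38 mR

Since intensity falls as 1/r², rate at 34.6 m:
34.2 × (2.89/34.6)² = 34.2 × 0.006977 = 0.2386 mR/h.
Dose = rate × time = 0.2386 mR/h × 5.800 h = 1.384 mR.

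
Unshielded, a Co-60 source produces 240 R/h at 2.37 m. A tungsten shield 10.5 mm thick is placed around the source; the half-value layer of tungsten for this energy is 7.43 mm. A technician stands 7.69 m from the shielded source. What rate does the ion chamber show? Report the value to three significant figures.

Distance alone: (2.37/7.69)² = 0.09498, so 240 × 0.09498 = 22.80 R/h.
Shield: 10.5/7.43 = 1.413 half-value layers → attenuation 2^(−1.413) = 0.3755.
Combined: 22.80 × 0.3755 = 8.561 R/h.

8.56 R/h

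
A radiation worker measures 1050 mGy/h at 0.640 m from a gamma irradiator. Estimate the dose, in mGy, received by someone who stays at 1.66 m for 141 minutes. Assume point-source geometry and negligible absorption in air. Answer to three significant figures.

367 mGy

Using I₁d₁² = I₂d₂², rate at 1.66 m:
1050 × (0.640/1.66)² = 1050 × 0.1486 = 156.0 mGy/h.
Dose = rate × time = 156.0 mGy/h × 2.350 h = 366.6 mGy.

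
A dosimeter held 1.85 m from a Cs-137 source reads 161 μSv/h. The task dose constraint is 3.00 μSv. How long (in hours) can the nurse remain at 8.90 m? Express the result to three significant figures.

0.431 h

Intensity scales as (d₁/d₂)², so rate at 8.90 m:
(1.85/8.90)² = 0.04321, so 161 × 0.04321 = 6.957 μSv/h.
Stay time = 3.00 μSv ÷ 6.957 μSv/h = 0.4312 h.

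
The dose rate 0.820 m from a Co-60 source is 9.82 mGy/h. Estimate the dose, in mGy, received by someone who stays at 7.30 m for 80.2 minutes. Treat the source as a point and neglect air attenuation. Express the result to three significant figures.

0.166 mGy

Since intensity falls as 1/r², rate at 7.30 m:
9.82 × (0.820/7.30)² = 9.82 × 0.01262 = 0.1239 mGy/h.
Dose = rate × time = 0.1239 mGy/h × 1.337 h = 0.1657 mGy.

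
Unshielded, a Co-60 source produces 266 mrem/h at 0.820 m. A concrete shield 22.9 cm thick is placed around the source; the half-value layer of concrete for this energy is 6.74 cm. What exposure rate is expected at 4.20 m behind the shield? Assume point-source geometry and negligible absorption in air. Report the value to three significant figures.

0.962 mrem/h

Distance alone: 266 × (0.820/4.20)² = 266 × 0.03812 = 10.14 mrem/h.
Shield: 22.9/6.74 = 3.398 half-value layers → attenuation 2^(−3.398) = 0.09486.
Combined: 10.14 × 0.09486 = 0.9619 mrem/h.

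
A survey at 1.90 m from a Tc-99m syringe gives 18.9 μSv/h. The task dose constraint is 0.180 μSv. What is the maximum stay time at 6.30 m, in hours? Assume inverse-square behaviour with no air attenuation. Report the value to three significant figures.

Applying the 1/r² law, rate at 6.30 m:
(1.90/6.30)² = 0.09095, so 18.9 × 0.09095 = 1.719 μSv/h.
Stay time = 0.180 μSv ÷ 1.719 μSv/h = 0.1047 h.

0.105 h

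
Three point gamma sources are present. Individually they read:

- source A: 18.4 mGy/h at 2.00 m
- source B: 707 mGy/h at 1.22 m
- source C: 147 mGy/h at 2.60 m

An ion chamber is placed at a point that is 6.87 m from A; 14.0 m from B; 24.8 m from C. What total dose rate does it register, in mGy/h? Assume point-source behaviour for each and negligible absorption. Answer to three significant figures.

By superposition, sum each source's inverse-square contribution:
A: 18.4 × (2.00/6.87)² = 1.559 mGy/h
B: 707 × (1.22/14.0)² = 5.369 mGy/h
C: 147 × (2.60/24.8)² = 1.616 mGy/h
Total = 1.559 + 5.369 + 1.616 = 8.544 mGy/h.

8.54 mGy/h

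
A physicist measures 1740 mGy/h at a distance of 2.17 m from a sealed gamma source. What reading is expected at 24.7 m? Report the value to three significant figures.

13.4 mGy/h

Intensity scales as (d₁/d₂)², so the rate at 24.7 m is
1740 × (2.17/24.7)² = 1740 × 0.007718 = 13.43 mGy/h.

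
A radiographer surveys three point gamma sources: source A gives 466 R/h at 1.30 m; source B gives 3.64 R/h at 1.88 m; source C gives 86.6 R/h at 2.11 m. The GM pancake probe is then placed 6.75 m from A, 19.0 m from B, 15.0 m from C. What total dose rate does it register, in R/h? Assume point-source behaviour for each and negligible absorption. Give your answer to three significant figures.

Each source contributes Iᵢ·(dᵢ/rᵢ)²; contributions add.
A: 466 × (1.30/6.75)² = 17.28 R/h
B: 3.64 × (1.88/19.0)² = 0.03564 R/h
C: 86.6 × (2.11/15.0)² = 1.714 R/h
Total = 17.28 + 0.03564 + 1.714 = 19.03 R/h.

19.0 R/h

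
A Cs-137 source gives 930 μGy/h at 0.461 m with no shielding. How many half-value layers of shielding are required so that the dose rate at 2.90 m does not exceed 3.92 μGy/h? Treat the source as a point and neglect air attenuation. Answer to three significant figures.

2.58 half-value layers

At 2.90 m, distance alone gives 930 × (0.461/2.90)² = 930 × 0.02527 = 23.50 μGy/h.
Further attenuation needed: 23.50/3.92 = 5.995.
n = log₂(5.995) = 2.584 half-value layers.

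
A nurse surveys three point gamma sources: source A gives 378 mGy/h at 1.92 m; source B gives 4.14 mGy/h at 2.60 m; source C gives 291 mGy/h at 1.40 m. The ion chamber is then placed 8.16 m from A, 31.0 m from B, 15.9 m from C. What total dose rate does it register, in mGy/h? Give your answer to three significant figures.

23.2 mGy/h

By superposition, sum each source's inverse-square contribution:
A: 378 × (1.92/8.16)² = 20.93 mGy/h
B: 4.14 × (2.60/31.0)² = 0.02912 mGy/h
C: 291 × (1.40/15.9)² = 2.256 mGy/h
Total = 20.93 + 0.02912 + 2.256 = 23.22 mGy/h.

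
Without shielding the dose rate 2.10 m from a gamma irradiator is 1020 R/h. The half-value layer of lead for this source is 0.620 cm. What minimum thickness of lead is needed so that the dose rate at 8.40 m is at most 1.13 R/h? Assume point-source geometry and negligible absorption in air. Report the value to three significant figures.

At 8.40 m, distance alone gives 1020 × (2.10/8.40)² = 1020 × 0.06250 = 63.75 R/h.
Further attenuation needed: 63.75/1.13 = 56.42.
n = log₂(56.42) = 5.818 half-value layers.
Thickness = 5.818 × 0.620 cm = 3.607 cm.

3.61 cm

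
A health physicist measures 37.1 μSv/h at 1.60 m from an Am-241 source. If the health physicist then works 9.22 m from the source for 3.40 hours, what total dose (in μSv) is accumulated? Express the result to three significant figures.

Using I₁d₁² = I₂d₂², rate at 9.22 m:
(1.60/9.22)² = 0.03011, so 37.1 × 0.03011 = 1.117 μSv/h.
Dose = rate × time = 1.117 μSv/h × 3.400 h = 3.798 μSv.

3.80 μSv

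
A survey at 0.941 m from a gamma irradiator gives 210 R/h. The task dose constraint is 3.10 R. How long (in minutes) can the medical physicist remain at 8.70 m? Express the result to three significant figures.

Since intensity falls as 1/r², rate at 8.70 m:
210 × (0.941/8.70)² = 210 × 0.01170 = 2.457 R/h.
Stay time = 3.10 R ÷ 2.457 R/h = 1.262 h = 75.72 min.

75.7 min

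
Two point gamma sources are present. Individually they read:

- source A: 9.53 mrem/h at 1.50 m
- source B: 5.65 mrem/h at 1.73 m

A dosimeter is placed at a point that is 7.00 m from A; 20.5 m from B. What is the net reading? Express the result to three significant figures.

By superposition, sum each source's inverse-square contribution:
A: 9.53 × (1.50/7.00)² = 0.4376 mrem/h
B: 5.65 × (1.73/20.5)² = 0.04024 mrem/h
Total = 0.4376 + 0.04024 = 0.4778 mrem/h.

0.478 mrem/h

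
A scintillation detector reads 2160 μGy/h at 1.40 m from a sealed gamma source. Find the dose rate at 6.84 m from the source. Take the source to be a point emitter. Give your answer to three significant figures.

Using I₁d₁² = I₂d₂², the rate at 6.84 m is
2160 × (1.40/6.84)² = 2160 × 0.04189 = 90.48 μGy/h.

90.5 μGy/h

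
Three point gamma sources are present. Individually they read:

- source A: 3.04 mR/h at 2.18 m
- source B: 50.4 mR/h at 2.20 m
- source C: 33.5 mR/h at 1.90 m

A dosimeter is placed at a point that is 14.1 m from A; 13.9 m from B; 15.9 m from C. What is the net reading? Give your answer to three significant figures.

Each source contributes Iᵢ·(dᵢ/rᵢ)²; contributions add.
A: 3.04 × (2.18/14.1)² = 0.07267 mR/h
B: 50.4 × (2.20/13.9)² = 1.263 mR/h
C: 33.5 × (1.90/15.9)² = 0.4784 mR/h
Total = 0.07267 + 1.263 + 0.4784 = 1.814 mR/h.

1.81 mR/h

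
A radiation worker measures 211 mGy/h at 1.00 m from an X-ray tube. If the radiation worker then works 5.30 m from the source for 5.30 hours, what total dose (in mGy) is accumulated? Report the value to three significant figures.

Using I₁d₁² = I₂d₂², rate at 5.30 m:
211 × (1.00/5.30)² = 211 × 0.03560 = 7.512 mGy/h.
Dose = rate × time = 7.512 mGy/h × 5.300 h = 39.81 mGy.

39.8 mGy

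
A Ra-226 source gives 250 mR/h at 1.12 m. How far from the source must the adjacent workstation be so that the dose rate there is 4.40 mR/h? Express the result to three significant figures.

Using I₁d₁² = I₂d₂², d₂ = d₁·√(I₁/I₂).
I₁/I₂ = 250/4.40 = 56.82, so d₂ = 1.12 × √56.82 = 8.442 m.

8.44 m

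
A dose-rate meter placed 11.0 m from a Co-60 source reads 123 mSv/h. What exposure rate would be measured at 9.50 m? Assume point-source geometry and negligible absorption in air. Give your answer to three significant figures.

Since intensity falls as 1/r², scaling from 11.0 m to 9.50 m:
(11.0/9.50)² = 1.341, so 123 × 1.341 = 164.9 mSv/h.

165 mSv/h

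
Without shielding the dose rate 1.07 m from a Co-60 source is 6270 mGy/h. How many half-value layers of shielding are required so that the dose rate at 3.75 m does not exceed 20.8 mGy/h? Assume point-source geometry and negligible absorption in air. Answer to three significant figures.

4.62 half-value layers

At 3.75 m, distance alone gives (1.07/3.75)² = 0.08142, so 6270 × 0.08142 = 510.5 mGy/h.
Further attenuation needed: 510.5/20.8 = 24.54.
n = log₂(24.54) = 4.617 half-value layers.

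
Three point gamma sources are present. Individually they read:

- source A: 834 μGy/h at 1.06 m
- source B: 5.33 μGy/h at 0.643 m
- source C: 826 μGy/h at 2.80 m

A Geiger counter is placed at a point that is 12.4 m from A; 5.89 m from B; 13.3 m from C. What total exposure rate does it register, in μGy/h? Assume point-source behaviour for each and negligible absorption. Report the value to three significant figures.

42.8 μGy/h

Each source contributes Iᵢ·(dᵢ/rᵢ)²; contributions add.
A: 834 × (1.06/12.4)² = 6.094 μGy/h
B: 5.33 × (0.643/5.89)² = 0.06352 μGy/h
C: 826 × (2.80/13.3)² = 36.61 μGy/h
Total = 6.094 + 0.06352 + 36.61 = 42.77 μGy/h.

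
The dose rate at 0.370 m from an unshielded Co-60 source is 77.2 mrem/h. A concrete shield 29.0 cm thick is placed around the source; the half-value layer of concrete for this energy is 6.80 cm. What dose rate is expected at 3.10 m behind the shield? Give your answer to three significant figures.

0.0572 mrem/h

Distance alone: 77.2 × (0.370/3.10)² = 77.2 × 0.01425 = 1.100 mrem/h.
Shield: 29.0/6.80 = 4.265 half-value layers → attenuation 2^(−4.265) = 0.05201.
Combined: 1.100 × 0.05201 = 0.05721 mrem/h.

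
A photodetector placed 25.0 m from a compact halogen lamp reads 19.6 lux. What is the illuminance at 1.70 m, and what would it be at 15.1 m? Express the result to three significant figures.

Applying the 1/r² law,
At 1.70 m: (25.0/1.70)² = 216.3, so 19.6 × 216.3 = 4239 lux
At 15.1 m: (1.70/15.1)² = 0.01267, so 4239 × 0.01267 = 53.71 lux.

4240 lux; 53.7 lux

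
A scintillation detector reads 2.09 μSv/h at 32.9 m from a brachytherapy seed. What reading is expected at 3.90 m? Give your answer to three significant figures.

Intensity scales as (d₁/d₂)², so the rate at 3.90 m is
2.09 × (32.9/3.90)² = 2.09 × 71.16 = 148.7 μSv/h.

149 μSv/h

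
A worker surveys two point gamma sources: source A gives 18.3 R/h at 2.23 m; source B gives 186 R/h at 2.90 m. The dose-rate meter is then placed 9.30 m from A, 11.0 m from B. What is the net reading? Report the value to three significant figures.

14.0 R/h

By superposition, sum each source's inverse-square contribution:
A: 18.3 × (2.23/9.30)² = 1.052 R/h
B: 186 × (2.90/11.0)² = 12.93 R/h
Total = 1.052 + 12.93 = 13.98 R/h.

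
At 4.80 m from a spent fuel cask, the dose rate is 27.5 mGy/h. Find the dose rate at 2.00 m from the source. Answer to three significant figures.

Using I₁d₁² = I₂d₂², the rate at 2.00 m is
(4.80/2.00)² = 5.760, so 27.5 × 5.760 = 158.4 mGy/h.

158 mGy/h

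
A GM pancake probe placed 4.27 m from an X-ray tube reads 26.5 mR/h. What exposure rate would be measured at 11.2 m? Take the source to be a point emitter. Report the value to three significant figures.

3.85 mR/h

Since intensity falls as 1/r², scaling from 4.27 m to 11.2 m:
26.5 × (4.27/11.2)² = 26.5 × 0.1454 = 3.853 mR/h.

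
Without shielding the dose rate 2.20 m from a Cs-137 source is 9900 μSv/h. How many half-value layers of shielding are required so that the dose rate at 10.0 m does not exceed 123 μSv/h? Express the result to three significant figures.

At 10.0 m, distance alone gives 9900 × (2.20/10.0)² = 9900 × 0.04840 = 479.2 μSv/h.
Further attenuation needed: 479.2/123 = 3.896.
n = log₂(3.896) = 1.962 half-value layers.

1.96 half-value layers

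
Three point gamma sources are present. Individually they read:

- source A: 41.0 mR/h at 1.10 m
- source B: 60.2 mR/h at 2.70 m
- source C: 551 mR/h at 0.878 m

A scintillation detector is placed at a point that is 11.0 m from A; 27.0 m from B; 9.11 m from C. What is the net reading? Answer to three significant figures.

Each source contributes Iᵢ·(dᵢ/rᵢ)²; contributions add.
A: 41.0 × (1.10/11.0)² = 0.4100 mR/h
B: 60.2 × (2.70/27.0)² = 0.6020 mR/h
C: 551 × (0.878/9.11)² = 5.118 mR/h
Total = 0.4100 + 0.6020 + 5.118 = 6.130 mR/h.

6.13 mR/h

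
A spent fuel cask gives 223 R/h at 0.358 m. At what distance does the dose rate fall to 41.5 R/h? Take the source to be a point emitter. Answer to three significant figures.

0.830 m

Applying the 1/r² law, d₂ = d₁·√(I₁/I₂).
I₁/I₂ = 223/41.5 = 5.373, so d₂ = 0.358 × √5.373 = 0.8298 m.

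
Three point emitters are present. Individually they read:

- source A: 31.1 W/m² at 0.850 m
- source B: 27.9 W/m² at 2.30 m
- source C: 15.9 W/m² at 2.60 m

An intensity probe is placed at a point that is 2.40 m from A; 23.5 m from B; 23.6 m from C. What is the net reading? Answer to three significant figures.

By superposition, sum each source's inverse-square contribution:
A: 31.1 × (0.850/2.40)² = 3.901 W/m²
B: 27.9 × (2.30/23.5)² = 0.2673 W/m²
C: 15.9 × (2.60/23.6)² = 0.1930 W/m²
Total = 3.901 + 0.2673 + 0.1930 = 4.361 W/m².

4.36 W/m²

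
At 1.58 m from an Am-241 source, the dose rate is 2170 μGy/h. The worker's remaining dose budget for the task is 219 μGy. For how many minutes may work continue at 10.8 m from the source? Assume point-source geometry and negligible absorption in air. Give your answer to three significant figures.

283 min

By the inverse-square law, rate at 10.8 m:
(1.58/10.8)² = 0.02140, so 2170 × 0.02140 = 46.44 μGy/h.
Stay time = 219 μGy ÷ 46.44 μGy/h = 4.716 h = 283.0 min.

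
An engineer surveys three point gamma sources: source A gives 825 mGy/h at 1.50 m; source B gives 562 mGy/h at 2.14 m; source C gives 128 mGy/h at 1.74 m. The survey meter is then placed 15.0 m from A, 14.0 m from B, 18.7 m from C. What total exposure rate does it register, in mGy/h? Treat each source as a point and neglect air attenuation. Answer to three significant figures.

By superposition, sum each source's inverse-square contribution:
A: 825 × (1.50/15.0)² = 8.250 mGy/h
B: 562 × (2.14/14.0)² = 13.13 mGy/h
C: 128 × (1.74/18.7)² = 1.108 mGy/h
Total = 8.250 + 13.13 + 1.108 = 22.49 mGy/h.

22.5 mGy/h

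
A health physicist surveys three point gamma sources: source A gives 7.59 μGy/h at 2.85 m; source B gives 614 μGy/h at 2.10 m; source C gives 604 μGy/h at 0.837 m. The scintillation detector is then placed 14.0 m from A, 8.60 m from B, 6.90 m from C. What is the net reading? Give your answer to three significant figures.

By superposition, sum each source's inverse-square contribution:
A: 7.59 × (2.85/14.0)² = 0.3145 μGy/h
B: 614 × (2.10/8.60)² = 36.61 μGy/h
C: 604 × (0.837/6.90)² = 8.888 μGy/h
Total = 0.3145 + 36.61 + 8.888 = 45.81 μGy/h.

45.8 μGy/h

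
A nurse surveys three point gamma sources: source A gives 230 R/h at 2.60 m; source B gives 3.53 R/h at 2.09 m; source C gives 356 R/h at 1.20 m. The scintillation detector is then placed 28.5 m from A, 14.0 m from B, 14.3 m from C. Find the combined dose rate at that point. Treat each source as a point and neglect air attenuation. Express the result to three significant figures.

4.50 R/h

By superposition, sum each source's inverse-square contribution:
A: 230 × (2.60/28.5)² = 1.914 R/h
B: 3.53 × (2.09/14.0)² = 0.07867 R/h
C: 356 × (1.20/14.3)² = 2.507 R/h
Total = 1.914 + 0.07867 + 2.507 = 4.500 R/h.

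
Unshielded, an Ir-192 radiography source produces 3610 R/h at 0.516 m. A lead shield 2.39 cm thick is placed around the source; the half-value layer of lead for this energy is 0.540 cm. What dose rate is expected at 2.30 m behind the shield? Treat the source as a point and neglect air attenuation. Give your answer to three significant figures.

Distance alone: (0.516/2.30)² = 0.05033, so 3610 × 0.05033 = 181.7 R/h.
Shield: 2.39/0.540 = 4.426 half-value layers → attenuation 2^(−4.426) = 0.04652.
Combined: 181.7 × 0.04652 = 8.453 R/h.

8.45 R/h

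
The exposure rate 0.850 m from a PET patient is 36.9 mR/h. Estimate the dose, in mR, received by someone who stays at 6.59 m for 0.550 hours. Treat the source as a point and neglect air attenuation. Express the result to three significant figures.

By the inverse-square law, rate at 6.59 m:
(0.850/6.59)² = 0.01664, so 36.9 × 0.01664 = 0.6140 mR/h.
Dose = rate × time = 0.6140 mR/h × 0.5500 h = 0.3377 mR.

0.338 mR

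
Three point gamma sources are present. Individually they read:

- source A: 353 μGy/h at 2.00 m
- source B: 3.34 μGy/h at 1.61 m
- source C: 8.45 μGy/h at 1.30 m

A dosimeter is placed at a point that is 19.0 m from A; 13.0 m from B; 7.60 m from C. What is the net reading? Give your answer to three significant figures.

Each source contributes Iᵢ·(dᵢ/rᵢ)²; contributions add.
A: 353 × (2.00/19.0)² = 3.911 μGy/h
B: 3.34 × (1.61/13.0)² = 0.05123 μGy/h
C: 8.45 × (1.30/7.60)² = 0.2472 μGy/h
Total = 3.911 + 0.05123 + 0.2472 = 4.209 μGy/h.

4.21 μGy/h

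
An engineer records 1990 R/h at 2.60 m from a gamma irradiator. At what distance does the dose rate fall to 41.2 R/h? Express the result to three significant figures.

18.1 m

Since intensity falls as 1/r², d₂ = d₁·√(I₁/I₂).
I₁/I₂ = 1990/41.2 = 48.30, so d₂ = 2.60 × √48.30 = 18.07 m.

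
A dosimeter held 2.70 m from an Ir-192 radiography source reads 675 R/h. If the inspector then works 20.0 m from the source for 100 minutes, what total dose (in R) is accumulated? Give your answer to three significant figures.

20.5 R

Using I₁d₁² = I₂d₂², rate at 20.0 m:
675 × (2.70/20.0)² = 675 × 0.01823 = 12.31 R/h.
Dose = rate × time = 12.31 R/h × 1.667 h = 20.52 R.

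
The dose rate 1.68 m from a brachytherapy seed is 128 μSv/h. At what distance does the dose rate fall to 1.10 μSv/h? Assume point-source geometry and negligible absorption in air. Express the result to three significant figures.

18.1 m

By the inverse-square law, d₂ = d₁·√(I₁/I₂).
I₁/I₂ = 128/1.10 = 116.4, so d₂ = 1.68 × √116.4 = 18.13 m.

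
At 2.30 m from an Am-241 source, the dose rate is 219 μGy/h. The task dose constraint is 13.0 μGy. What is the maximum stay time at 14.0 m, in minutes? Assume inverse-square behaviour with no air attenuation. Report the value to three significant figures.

132 min

Since intensity falls as 1/r², rate at 14.0 m:
(2.30/14.0)² = 0.02699, so 219 × 0.02699 = 5.911 μGy/h.
Stay time = 13.0 μGy ÷ 5.911 μGy/h = 2.199 h = 131.9 min.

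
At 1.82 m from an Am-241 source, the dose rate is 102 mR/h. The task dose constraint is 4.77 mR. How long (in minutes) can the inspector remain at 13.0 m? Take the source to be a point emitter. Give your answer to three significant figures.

143 min

Applying the 1/r² law, rate at 13.0 m:
(1.82/13.0)² = 0.01960, so 102 × 0.01960 = 1.999 mR/h.
Stay time = 4.77 mR ÷ 1.999 mR/h = 2.386 h = 143.2 min.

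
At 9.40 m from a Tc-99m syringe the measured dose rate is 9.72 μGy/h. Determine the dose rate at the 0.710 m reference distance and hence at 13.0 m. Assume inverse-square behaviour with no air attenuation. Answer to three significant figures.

1700 μGy/h; 5.08 μGy/h

Since intensity falls as 1/r²,
At 0.710 m: (9.40/0.710)² = 175.3, so 9.72 × 175.3 = 1704 μGy/h
At 13.0 m: 1704 × (0.710/13.0)² = 1704 × 0.002983 = 5.083 μGy/h.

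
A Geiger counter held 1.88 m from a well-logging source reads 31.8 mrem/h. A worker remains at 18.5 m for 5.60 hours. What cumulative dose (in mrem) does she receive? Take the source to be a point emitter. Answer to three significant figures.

1.84 mrem

By the inverse-square law, rate at 18.5 m:
31.8 × (1.88/18.5)² = 31.8 × 0.01033 = 0.3285 mrem/h.
Dose = rate × time = 0.3285 mrem/h × 5.600 h = 1.840 mrem.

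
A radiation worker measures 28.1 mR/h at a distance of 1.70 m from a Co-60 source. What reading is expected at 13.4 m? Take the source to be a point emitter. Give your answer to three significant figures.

Since intensity falls as 1/r², the rate at 13.4 m is
28.1 × (1.70/13.4)² = 28.1 × 0.01609 = 0.4521 mR/h.

0.452 mR/h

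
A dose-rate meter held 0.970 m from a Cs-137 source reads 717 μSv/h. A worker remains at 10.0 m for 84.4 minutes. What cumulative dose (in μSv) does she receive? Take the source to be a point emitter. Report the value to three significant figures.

9.49 μSv

By the inverse-square law, rate at 10.0 m:
(0.970/10.0)² = 0.009409, so 717 × 0.009409 = 6.746 μSv/h.
Dose = rate × time = 6.746 μSv/h × 1.407 h = 9.492 μSv.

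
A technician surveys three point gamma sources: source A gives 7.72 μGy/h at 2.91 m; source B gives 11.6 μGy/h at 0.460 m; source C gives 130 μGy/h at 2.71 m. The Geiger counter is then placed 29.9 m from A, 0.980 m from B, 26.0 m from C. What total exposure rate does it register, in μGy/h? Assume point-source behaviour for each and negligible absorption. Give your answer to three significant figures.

By superposition, sum each source's inverse-square contribution:
A: 7.72 × (2.91/29.9)² = 0.07312 μGy/h
B: 11.6 × (0.460/0.980)² = 2.556 μGy/h
C: 130 × (2.71/26.0)² = 1.412 μGy/h
Total = 0.07312 + 2.556 + 1.412 = 4.041 μGy/h.

4.04 μGy/h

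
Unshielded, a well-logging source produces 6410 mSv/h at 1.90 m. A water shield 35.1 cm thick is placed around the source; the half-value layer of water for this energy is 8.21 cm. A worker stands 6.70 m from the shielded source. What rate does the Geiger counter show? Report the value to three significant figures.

Distance alone: (1.90/6.70)² = 0.08042, so 6410 × 0.08042 = 515.5 mSv/h.
Shield: 35.1/8.21 = 4.275 half-value layers → attenuation 2^(−4.275) = 0.05165.
Combined: 515.5 × 0.05165 = 26.63 mSv/h.

26.6 mSv/h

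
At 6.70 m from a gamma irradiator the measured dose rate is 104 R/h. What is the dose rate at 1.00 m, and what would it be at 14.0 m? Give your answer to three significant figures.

4670 R/h; 23.8 R/h

Using I₁d₁² = I₂d₂²,
At 1.00 m: (6.70/1.00)² = 44.89, so 104 × 44.89 = 4669 R/h
At 14.0 m: (1.00/14.0)² = 0.005102, so 4669 × 0.005102 = 23.82 R/h.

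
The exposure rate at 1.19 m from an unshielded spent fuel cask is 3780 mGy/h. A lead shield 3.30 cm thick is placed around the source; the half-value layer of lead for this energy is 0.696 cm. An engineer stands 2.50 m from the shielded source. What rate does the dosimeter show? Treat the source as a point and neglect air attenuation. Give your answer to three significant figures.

32.0 mGy/h

Distance alone: (1.19/2.50)² = 0.2266, so 3780 × 0.2266 = 856.5 mGy/h.
Shield: 3.30/0.696 = 4.741 half-value layers → attenuation 2^(−4.741) = 0.03740.
Combined: 856.5 × 0.03740 = 32.03 mGy/h.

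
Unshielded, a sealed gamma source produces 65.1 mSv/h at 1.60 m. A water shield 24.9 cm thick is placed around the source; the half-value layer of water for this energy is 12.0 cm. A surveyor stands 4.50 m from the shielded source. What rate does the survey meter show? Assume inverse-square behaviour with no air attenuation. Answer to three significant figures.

1.95 mSv/h

Distance alone: (1.60/4.50)² = 0.1264, so 65.1 × 0.1264 = 8.229 mSv/h.
Shield: 24.9/12.0 = 2.075 half-value layers → attenuation 2^(−2.075) = 0.2373.
Combined: 8.229 × 0.2373 = 1.953 mSv/h.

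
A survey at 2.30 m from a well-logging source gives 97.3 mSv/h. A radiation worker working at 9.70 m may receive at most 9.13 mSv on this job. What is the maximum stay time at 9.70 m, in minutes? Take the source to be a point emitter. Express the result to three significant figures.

100 min

Applying the 1/r² law, rate at 9.70 m:
(2.30/9.70)² = 0.05622, so 97.3 × 0.05622 = 5.470 mSv/h.
Stay time = 9.13 mSv ÷ 5.470 mSv/h = 1.669 h = 100.1 min.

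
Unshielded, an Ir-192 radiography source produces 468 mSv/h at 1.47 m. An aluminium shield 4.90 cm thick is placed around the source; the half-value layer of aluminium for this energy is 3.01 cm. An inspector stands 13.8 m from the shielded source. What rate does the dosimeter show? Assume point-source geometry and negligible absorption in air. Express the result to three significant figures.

Distance alone: (1.47/13.8)² = 0.01135, so 468 × 0.01135 = 5.312 mSv/h.
Shield: 4.90/3.01 = 1.628 half-value layers → attenuation 2^(−1.628) = 0.3235.
Combined: 5.312 × 0.3235 = 1.718 mSv/h.

1.72 mSv/h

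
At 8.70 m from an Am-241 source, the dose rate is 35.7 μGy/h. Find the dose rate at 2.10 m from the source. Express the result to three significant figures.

Intensity scales as (d₁/d₂)², so the rate at 2.10 m is
35.7 × (8.70/2.10)² = 35.7 × 17.16 = 612.6 μGy/h.

613 μGy/h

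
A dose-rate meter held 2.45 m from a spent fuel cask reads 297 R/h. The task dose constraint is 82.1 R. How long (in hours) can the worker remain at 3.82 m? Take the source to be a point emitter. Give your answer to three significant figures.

0.672 h

Applying the 1/r² law, rate at 3.82 m:
297 × (2.45/3.82)² = 297 × 0.4113 = 122.2 R/h.
Stay time = 82.1 R ÷ 122.2 R/h = 0.6718 h.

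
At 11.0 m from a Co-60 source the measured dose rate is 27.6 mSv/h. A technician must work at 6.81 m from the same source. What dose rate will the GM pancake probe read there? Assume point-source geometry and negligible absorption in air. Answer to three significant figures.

Intensity scales as (d₁/d₂)², so scaling from 11.0 m to 6.81 m:
27.6 × (11.0/6.81)² = 27.6 × 2.609 = 72.01 mSv/h.

72.0 mSv/h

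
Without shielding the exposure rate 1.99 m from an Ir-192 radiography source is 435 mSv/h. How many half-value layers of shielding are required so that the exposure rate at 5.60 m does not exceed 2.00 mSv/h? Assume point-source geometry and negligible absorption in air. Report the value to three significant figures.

4.78 half-value layers

At 5.60 m, distance alone gives (1.99/5.60)² = 0.1263, so 435 × 0.1263 = 54.94 mSv/h.
Further attenuation needed: 54.94/2.00 = 27.47.
n = log₂(27.47) = 4.780 half-value layers.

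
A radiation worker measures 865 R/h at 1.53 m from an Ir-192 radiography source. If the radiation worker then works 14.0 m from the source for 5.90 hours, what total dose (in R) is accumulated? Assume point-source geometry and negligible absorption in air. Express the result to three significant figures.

By the inverse-square law, rate at 14.0 m:
(1.53/14.0)² = 0.01194, so 865 × 0.01194 = 10.33 R/h.
Dose = rate × time = 10.33 R/h × 5.900 h = 60.95 R.

61.0 R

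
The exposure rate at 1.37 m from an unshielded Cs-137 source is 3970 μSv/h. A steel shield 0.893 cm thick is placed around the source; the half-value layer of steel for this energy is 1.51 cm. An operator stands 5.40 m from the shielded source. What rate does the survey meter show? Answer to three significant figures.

Distance alone: 3970 × (1.37/5.40)² = 3970 × 0.06437 = 255.5 μSv/h.
Shield: 0.893/1.51 = 0.5914 half-value layers → attenuation 2^(−0.5914) = 0.6637.
Combined: 255.5 × 0.6637 = 169.6 μSv/h.

170 μSv/h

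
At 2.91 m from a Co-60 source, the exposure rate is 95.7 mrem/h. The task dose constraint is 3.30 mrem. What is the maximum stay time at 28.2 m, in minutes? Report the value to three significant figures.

Intensity scales as (d₁/d₂)², so rate at 28.2 m:
95.7 × (2.91/28.2)² = 95.7 × 0.01065 = 1.019 mrem/h.
Stay time = 3.30 mrem ÷ 1.019 mrem/h = 3.238 h = 194.3 min.

194 min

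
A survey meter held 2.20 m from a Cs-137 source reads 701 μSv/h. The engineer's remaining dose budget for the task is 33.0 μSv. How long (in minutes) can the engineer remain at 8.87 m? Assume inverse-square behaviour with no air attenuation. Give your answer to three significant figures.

Using I₁d₁² = I₂d₂², rate at 8.87 m:
(2.20/8.87)² = 0.06152, so 701 × 0.06152 = 43.13 μSv/h.
Stay time = 33.0 μSv ÷ 43.13 μSv/h = 0.7651 h = 45.91 min.

45.9 min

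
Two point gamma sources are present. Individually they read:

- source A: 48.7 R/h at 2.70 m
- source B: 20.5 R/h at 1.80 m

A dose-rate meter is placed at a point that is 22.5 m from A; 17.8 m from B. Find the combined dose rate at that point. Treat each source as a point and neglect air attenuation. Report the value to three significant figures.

0.911 R/h

Each source contributes Iᵢ·(dᵢ/rᵢ)²; contributions add.
A: 48.7 × (2.70/22.5)² = 0.7013 R/h
B: 20.5 × (1.80/17.8)² = 0.2096 R/h
Total = 0.7013 + 0.2096 = 0.9109 R/h.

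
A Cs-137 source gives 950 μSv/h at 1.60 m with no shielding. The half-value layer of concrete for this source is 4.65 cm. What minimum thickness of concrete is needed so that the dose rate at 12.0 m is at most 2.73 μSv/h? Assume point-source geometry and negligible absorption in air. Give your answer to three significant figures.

12.2 cm

At 12.0 m, distance alone gives (1.60/12.0)² = 0.01778, so 950 × 0.01778 = 16.89 μSv/h.
Further attenuation needed: 16.89/2.73 = 6.187.
n = log₂(6.187) = 2.629 half-value layers.
Thickness = 2.629 × 4.65 cm = 12.22 cm.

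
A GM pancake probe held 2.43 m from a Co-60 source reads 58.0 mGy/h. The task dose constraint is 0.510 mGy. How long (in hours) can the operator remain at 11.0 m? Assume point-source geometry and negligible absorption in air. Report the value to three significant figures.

0.180 h

By the inverse-square law, rate at 11.0 m:
58.0 × (2.43/11.0)² = 58.0 × 0.04880 = 2.830 mGy/h.
Stay time = 0.510 mGy ÷ 2.830 mGy/h = 0.1802 h.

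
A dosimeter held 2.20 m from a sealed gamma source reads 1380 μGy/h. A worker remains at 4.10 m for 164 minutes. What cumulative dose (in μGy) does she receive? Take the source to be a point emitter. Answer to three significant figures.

Intensity scales as (d₁/d₂)², so rate at 4.10 m:
1380 × (2.20/4.10)² = 1380 × 0.2879 = 397.3 μGy/h.
Dose = rate × time = 397.3 μGy/h × 2.733 h = 1086 μGy.

1090 μGy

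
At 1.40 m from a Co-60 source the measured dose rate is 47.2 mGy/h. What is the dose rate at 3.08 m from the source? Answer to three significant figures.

Intensity scales as (d₁/d₂)², so scaling from 1.40 m to 3.08 m:
47.2 × (1.40/3.08)² = 47.2 × 0.2066 = 9.752 mGy/h.

9.75 mGy/h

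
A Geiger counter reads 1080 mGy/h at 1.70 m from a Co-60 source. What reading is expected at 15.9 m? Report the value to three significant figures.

Using I₁d₁² = I₂d₂², the rate at 15.9 m is
(1.70/15.9)² = 0.01143, so 1080 × 0.01143 = 12.34 mGy/h.

12.3 mGy/h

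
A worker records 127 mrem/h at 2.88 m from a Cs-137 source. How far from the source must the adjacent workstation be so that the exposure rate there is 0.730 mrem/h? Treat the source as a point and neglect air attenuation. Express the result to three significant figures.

By the inverse-square law, d₂ = d₁·√(I₁/I₂).
I₁/I₂ = 127/0.730 = 174.0, so d₂ = 2.88 × √174.0 = 37.99 m.

38.0 m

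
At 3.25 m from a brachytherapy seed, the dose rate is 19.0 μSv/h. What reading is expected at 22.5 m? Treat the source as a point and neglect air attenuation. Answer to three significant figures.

0.396 μSv/h

Since intensity falls as 1/r², the rate at 22.5 m is
19.0 × (3.25/22.5)² = 19.0 × 0.02086 = 0.3963 μSv/h.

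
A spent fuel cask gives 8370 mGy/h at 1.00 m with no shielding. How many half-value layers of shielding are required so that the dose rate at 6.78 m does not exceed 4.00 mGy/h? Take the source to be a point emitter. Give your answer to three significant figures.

5.51 half-value layers

At 6.78 m, distance alone gives 8370 × (1.00/6.78)² = 8370 × 0.02175 = 182.0 mGy/h.
Further attenuation needed: 182.0/4.00 = 45.50.
n = log₂(45.50) = 5.508 half-value layers.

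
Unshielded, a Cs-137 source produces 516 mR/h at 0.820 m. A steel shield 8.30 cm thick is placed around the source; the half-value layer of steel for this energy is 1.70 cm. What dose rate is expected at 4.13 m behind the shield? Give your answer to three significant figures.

0.690 mR/h

Distance alone: (0.820/4.13)² = 0.03942, so 516 × 0.03942 = 20.34 mR/h.
Shield: 8.30/1.70 = 4.882 half-value layers → attenuation 2^(−4.882) = 0.03391.
Combined: 20.34 × 0.03391 = 0.6897 mR/h.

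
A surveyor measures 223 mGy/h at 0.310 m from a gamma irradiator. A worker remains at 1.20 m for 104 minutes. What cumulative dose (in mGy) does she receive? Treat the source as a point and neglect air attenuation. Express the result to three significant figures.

25.8 mGy

Intensity scales as (d₁/d₂)², so rate at 1.20 m:
223 × (0.310/1.20)² = 223 × 0.06674 = 14.88 mGy/h.
Dose = rate × time = 14.88 mGy/h × 1.733 h = 25.79 mGy.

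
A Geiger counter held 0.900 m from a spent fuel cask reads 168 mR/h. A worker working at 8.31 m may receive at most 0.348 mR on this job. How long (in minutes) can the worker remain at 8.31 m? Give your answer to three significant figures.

10.6 min

Using I₁d₁² = I₂d₂², rate at 8.31 m:
168 × (0.900/8.31)² = 168 × 0.01173 = 1.971 mR/h.
Stay time = 0.348 mR ÷ 1.971 mR/h = 0.1766 h = 10.60 min.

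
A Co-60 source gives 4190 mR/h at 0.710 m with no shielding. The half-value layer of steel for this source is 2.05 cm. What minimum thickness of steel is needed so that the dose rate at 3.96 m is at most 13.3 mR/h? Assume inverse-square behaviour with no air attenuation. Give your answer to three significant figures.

6.85 cm

At 3.96 m, distance alone gives 4190 × (0.710/3.96)² = 4190 × 0.03215 = 134.7 mR/h.
Further attenuation needed: 134.7/13.3 = 10.13.
n = log₂(10.13) = 3.341 half-value layers.
Thickness = 3.341 × 2.05 cm = 6.849 cm.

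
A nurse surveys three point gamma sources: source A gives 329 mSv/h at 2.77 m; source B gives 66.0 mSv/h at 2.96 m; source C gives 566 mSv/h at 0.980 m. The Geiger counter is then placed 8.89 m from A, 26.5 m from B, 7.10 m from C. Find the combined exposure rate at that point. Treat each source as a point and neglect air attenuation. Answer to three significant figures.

43.5 mSv/h

Each source contributes Iᵢ·(dᵢ/rᵢ)²; contributions add.
A: 329 × (2.77/8.89)² = 31.94 mSv/h
B: 66.0 × (2.96/26.5)² = 0.8234 mSv/h
C: 566 × (0.980/7.10)² = 10.78 mSv/h
Total = 31.94 + 0.8234 + 10.78 = 43.54 mSv/h.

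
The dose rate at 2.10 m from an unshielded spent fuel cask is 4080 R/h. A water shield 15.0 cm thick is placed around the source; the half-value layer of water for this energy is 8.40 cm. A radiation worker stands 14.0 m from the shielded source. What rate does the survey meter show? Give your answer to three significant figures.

26.6 R/h

Distance alone: (2.10/14.0)² = 0.02250, so 4080 × 0.02250 = 91.80 R/h.
Shield: 15.0/8.40 = 1.786 half-value layers → attenuation 2^(−1.786) = 0.2900.
Combined: 91.80 × 0.2900 = 26.62 R/h.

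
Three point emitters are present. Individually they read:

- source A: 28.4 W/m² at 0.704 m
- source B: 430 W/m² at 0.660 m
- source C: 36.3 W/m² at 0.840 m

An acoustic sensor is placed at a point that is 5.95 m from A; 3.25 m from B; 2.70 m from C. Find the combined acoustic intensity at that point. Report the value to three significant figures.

21.6 W/m²

By superposition, sum each source's inverse-square contribution:
A: 28.4 × (0.704/5.95)² = 0.3976 W/m²
B: 430 × (0.660/3.25)² = 17.73 W/m²
C: 36.3 × (0.840/2.70)² = 3.513 W/m²
Total = 0.3976 + 17.73 + 3.513 = 21.64 W/m².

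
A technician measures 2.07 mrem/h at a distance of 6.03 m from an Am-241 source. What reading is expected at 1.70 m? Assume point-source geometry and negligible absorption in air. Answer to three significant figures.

Using I₁d₁² = I₂d₂², the rate at 1.70 m is
(6.03/1.70)² = 12.58, so 2.07 × 12.58 = 26.04 mrem/h.

26.0 mrem/h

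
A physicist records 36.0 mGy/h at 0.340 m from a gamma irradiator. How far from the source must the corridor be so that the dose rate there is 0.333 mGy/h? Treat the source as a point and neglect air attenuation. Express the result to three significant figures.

Using I₁d₁² = I₂d₂², d₂ = d₁·√(I₁/I₂).
I₁/I₂ = 36.0/0.333 = 108.1, so d₂ = 0.340 × √108.1 = 3.535 m.

3.54 m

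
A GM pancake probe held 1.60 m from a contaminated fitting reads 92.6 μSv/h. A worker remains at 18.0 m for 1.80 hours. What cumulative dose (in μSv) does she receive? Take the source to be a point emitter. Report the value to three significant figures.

Applying the 1/r² law, rate at 18.0 m:
92.6 × (1.60/18.0)² = 92.6 × 0.007901 = 0.7316 μSv/h.
Dose = rate × time = 0.7316 μSv/h × 1.800 h = 1.317 μSv.

1.32 μSv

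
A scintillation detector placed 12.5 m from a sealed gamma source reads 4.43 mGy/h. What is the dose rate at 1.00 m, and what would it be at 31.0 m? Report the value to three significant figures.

692 mGy/h; 0.720 mGy/h

Applying the 1/r² law,
At 1.00 m: 4.43 × (12.5/1.00)² = 4.43 × 156.2 = 692.0 mGy/h
At 31.0 m: 692.0 × (1.00/31.0)² = 692.0 × 0.001041 = 0.7204 mGy/h.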